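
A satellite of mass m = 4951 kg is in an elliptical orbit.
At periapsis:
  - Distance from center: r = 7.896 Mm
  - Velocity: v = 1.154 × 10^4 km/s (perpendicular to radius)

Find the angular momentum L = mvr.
r = 7.896 Mm = 7.896 × 10^6 m
v = 1.154 × 10^4 km/s = 1.154 × 10^7 m/s
vr = 1.154 × 10^7 × 7.896 × 10^6 = 9.11198 × 10^13 m²/s
L = m × vr = 4951 × 9.11198 × 10^13 = 4.51134 × 10^17 kg·m²/s ≈ 4.511 × 10^17 kg·m²/s

Final answer: L = 4.511 × 10^17 kg·m²/s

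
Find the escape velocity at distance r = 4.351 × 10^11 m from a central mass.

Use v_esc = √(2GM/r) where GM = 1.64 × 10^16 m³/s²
r = 4.351 × 10^11 m
GM = 1.64 × 10^16 m³/s²
2GM/r = 2 × (1.64 × 10^16) / (4.351 × 10^11) = 75385 m²/s²
v_esc = √(2GM/r) = 274.563 m/s ≈ 274.6 m/s

Final answer: 274.6 m/s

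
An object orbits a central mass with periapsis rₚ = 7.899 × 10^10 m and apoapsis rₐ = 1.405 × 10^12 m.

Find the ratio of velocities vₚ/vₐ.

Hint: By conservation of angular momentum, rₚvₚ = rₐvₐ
rₚ = 7.899 × 10^10 m
rₐ = 1.405 × 10^12 m
rₚvₚ = rₐvₐ  ⇒  vₚ/vₐ = rₐ/rₚ
vₚ/vₐ = (1.405 × 10^12) / (7.899 × 10^10) = 17.7871

Final answer: vₚ/vₐ = 17.79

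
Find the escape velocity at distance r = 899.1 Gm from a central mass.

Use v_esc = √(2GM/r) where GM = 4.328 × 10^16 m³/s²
r = 899.1 Gm = 8.991 × 10^11 m
GM = 4.328 × 10^16 m³/s²
2GM/r = 2 × (4.328 × 10^16) / (8.991 × 10^11) = 96274.1 m²/s²
v_esc = √(2GM/r) = 310.281 m/s ≈ 310.3 m/s

Final answer: 310.3 m/s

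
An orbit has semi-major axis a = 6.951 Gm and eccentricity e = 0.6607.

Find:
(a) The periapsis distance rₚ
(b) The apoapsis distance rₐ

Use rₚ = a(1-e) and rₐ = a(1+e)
a = 6.951 Gm = 6.951 × 10^9 m
e = 0.6607:  1 − e = 0.3393,  1 + e = 1.6607
(a) rₚ = a(1 − e) = 6.951 × 10^9 m × 0.3393 = 2.35847 × 10^9 m ≈ 2.358 Gm
(b) rₐ = a(1 + e) = 6.951 × 10^9 m × 1.6607 = 1.15435 × 10^10 m ≈ 11.54 Gm

Final answer:
(a) rₚ = 2.358 Gm
(b) rₐ = 11.54 Gm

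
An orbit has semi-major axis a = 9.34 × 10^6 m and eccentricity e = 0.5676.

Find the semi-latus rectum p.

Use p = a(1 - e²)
a = 9.34 × 10^6 m
e = 0.5676,  e² = 0.32217,  1 − e² = 0.67783
p = a(1 − e²) = 9.34 × 10^6 m × 0.67783 = 6.33093 × 10^6 m ≈ 6.331 × 10^6 m

Final answer: p = 6.331 × 10^6 m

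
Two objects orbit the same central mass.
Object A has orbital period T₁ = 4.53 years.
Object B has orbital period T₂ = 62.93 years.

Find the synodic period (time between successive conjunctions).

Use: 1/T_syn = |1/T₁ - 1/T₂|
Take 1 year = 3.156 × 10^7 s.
T₁ = 4.53 years = 1.42967 × 10^8 s
T₂ = 62.93 years = 1.98607 × 10^9 s
1/T₁ = 6.99463 × 10^-9 s⁻¹
1/T₂ = 5.03507 × 10^-10 s⁻¹
|1/T₁ − 1/T₂| = 6.49112 × 10^-9 s⁻¹
T_syn = 1 / |1/T₁ − 1/T₂| = 1.54057 × 10^8 s ≈ 4.881 years

Final answer: T_syn = 4.881 years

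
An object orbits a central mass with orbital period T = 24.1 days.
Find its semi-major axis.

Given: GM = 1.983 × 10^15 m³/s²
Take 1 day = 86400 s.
T = 24.1 days = 2.08224 × 10^6 s
GM = 1.983 × 10^15 m³/s²
Kepler's third law: a³ = GM T² / (4π²)
T² = 4.33572 × 10^12 s²
a³ = (1.983 × 10^15) × (4.33572 × 10^12) / (4π²) = 2.17783 × 10^26 m³
a = (a³)^(1/3) = 6.01647 × 10^8 m ≈ 6.016 × 10^8 m

Final answer: 6.016 × 10^8 m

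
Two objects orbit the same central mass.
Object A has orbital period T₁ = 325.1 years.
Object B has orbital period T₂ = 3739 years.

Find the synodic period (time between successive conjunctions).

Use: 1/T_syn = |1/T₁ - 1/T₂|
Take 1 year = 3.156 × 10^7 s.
T₁ = 325.1 years = 1.02602 × 10^10 s
T₂ = 3739 years = 1.18003 × 10^11 s
1/T₁ = 9.74644 × 10^-11 s⁻¹
1/T₂ = 8.47437 × 10^-12 s⁻¹
|1/T₁ − 1/T₂| = 8.899 × 10^-11 s⁻¹
T_syn = 1 / |1/T₁ − 1/T₂| = 1.12372 × 10^10 s ≈ 356.1 years

Final answer: T_syn = 356.1 years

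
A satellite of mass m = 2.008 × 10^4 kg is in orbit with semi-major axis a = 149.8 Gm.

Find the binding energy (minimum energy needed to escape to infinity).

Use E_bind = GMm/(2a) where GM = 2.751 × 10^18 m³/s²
a = 149.8 Gm = 1.498 × 10^11 m
GM = 2.751 × 10^18 m³/s²
m = 2.008 × 10^4 kg
GMm = 2.751 × 10^18 × 20080 = 5.52401 × 10^22 m³·kg/s²
2a = 2.996 × 10^11 m
E_bind = GMm/(2a) = 1.84379 × 10^11 J ≈ 184.4 GJ

Final answer: 184.4 GJ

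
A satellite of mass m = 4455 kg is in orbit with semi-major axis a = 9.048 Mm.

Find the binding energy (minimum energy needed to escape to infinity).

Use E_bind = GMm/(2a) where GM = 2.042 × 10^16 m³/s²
a = 9.048 Mm = 9.048 × 10^6 m
GM = 2.042 × 10^16 m³/s²
m = 4455 kg
GMm = 2.042 × 10^16 × 4455 = 9.09711 × 10^19 m³·kg/s²
2a = 1.8096 × 10^7 m
E_bind = GMm/(2a) = 5.02714 × 10^12 J ≈ 5.027 TJ

Final answer: 5.027 TJ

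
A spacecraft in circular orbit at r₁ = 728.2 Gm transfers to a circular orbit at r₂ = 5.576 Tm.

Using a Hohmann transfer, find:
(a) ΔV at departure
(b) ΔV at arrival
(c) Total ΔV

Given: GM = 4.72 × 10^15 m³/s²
r₁ = 728.2 Gm = 7.282 × 10^11 m
r₂ = 5.576 Tm = 5.576 × 10^12 m
GM = 4.72 × 10^15 m³/s²
Transfer ellipse: a_t = (r₁ + r₂)/2 = 3.1521 × 10^12 m
Circular speed at r₁: v₁ = √(GM/r₁) = 80.5092 m/s
Transfer speed at r₁ (periapsis): v₁ₜ = √(GM(2/r₁ − 1/a_t)) = 107.08 m/s
(a) ΔV₁ = v₁ₜ − v₁ = 26.5704 m/s ≈ 26.57 m/s
Circular speed at r₂: v₂ = √(GM/r₂) = 29.0944 m/s
Transfer speed at r₂ (apoapsis): v₂ₜ = √(GM(2/r₂ − 1/a_t)) = 13.9841 m/s
(b) ΔV₂ = v₂ − v₂ₜ = 15.1103 m/s ≈ 15.11 m/s
(c) ΔV_total = ΔV₁ + ΔV₂ = 41.6807 m/s ≈ 41.68 m/s

Final answer:
(a) ΔV₁ = 26.57 m/s
(b) ΔV₂ = 15.11 m/s
(c) ΔV_total = 41.68 m/s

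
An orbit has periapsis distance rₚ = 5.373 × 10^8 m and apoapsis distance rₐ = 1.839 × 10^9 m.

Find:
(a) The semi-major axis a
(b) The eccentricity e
rₚ = 5.373 × 10^8 m
rₐ = 1.839 × 10^9 m
(a) a = (rₚ + rₐ)/2 = 1.18815 × 10^9 m ≈ 1.188 × 10^9 m
(b) e = (rₐ − rₚ)/(rₐ + rₚ) = (1.3017 × 10^9) / (2.3763 × 10^9) = 0.547784

Final answer:
(a) a = 1.188 × 10^9 m
(b) e = 0.5478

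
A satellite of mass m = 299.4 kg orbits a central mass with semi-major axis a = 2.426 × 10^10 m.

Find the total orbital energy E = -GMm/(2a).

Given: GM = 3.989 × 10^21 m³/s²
a = 2.426 × 10^10 m
GM = 3.989 × 10^21 m³/s²
2a = 4.852 × 10^10 m
GMm = 3.989 × 10^21 × 299.4 = 1.19431 × 10^24 m³·kg/s²
E = −GMm/(2a) = -2.46147 × 10^13 J ≈ -24.61 TJ

Final answer: -24.61 TJ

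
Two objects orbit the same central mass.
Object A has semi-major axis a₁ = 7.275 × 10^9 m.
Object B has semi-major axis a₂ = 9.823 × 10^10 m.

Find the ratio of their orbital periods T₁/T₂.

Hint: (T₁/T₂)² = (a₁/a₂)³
a₁ = 7.275 × 10^9 m
a₂ = 9.823 × 10^10 m
a₁/a₂ = 0.0740609
T₁/T₂ = (a₁/a₂)^(3/2) = (0.0740609)^1.5 = 0.020155

Final answer: T₁/T₂ = 0.02016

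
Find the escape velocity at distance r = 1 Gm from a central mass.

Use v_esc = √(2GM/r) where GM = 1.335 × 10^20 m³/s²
r = 1 Gm = 1 × 10^9 m
GM = 1.335 × 10^20 m³/s²
2GM/r = 2 × (1.335 × 10^20) / (1 × 10^9) = 2.67 × 10^11 m²/s²
v_esc = √(2GM/r) = 516720 m/s ≈ 516.7 km/s

Final answer: 516.7 km/s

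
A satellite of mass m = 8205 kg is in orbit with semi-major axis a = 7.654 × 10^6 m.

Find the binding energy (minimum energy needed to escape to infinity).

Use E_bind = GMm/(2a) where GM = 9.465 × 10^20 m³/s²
a = 7.654 × 10^6 m
GM = 9.465 × 10^20 m³/s²
m = 8205 kg
GMm = 9.465 × 10^20 × 8205 = 7.76603 × 10^24 m³·kg/s²
2a = 1.5308 × 10^7 m
E_bind = GMm/(2a) = 5.07319 × 10^17 J ≈ 507.3 PJ

Final answer: 507.3 PJ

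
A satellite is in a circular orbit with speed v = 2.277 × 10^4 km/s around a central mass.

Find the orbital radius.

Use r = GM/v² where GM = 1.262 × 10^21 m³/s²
v = 2.277 × 10^4 km/s = 2.277 × 10^7 m/s
GM = 1.262 × 10^21 m³/s²
v² = 5.18473 × 10^14 m²/s²
r = GM/v² = (1.262 × 10^21) / (5.18473 × 10^14) = 2.43407 × 10^6 m ≈ 2.434 × 10^6 m

Final answer: 2.434 × 10^6 m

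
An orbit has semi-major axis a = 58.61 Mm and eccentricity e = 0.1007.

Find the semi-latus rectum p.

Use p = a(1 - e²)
a = 58.61 Mm = 5.861 × 10^7 m
e = 0.1007,  e² = 0.0101405,  1 − e² = 0.98986
p = a(1 − e²) = 5.861 × 10^7 m × 0.98986 = 5.80157 × 10^7 m ≈ 58.02 Mm

Final answer: p = 58.02 Mm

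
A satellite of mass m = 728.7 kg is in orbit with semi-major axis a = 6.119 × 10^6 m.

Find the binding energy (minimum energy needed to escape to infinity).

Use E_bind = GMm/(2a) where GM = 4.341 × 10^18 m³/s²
a = 6.119 × 10^6 m
GM = 4.341 × 10^18 m³/s²
m = 728.7 kg
GMm = 4.341 × 10^18 × 728.7 = 3.16329 × 10^21 m³·kg/s²
2a = 1.2238 × 10^7 m
E_bind = GMm/(2a) = 2.58481 × 10^14 J ≈ 258.5 TJ

Final answer: 258.5 TJ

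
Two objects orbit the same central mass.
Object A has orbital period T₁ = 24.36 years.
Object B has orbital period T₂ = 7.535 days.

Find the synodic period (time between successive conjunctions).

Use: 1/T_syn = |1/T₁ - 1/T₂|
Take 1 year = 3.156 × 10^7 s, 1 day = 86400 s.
T₁ = 24.36 years = 7.68802 × 10^8 s
T₂ = 7.535 days = 651024 s
1/T₁ = 1.30073 × 10^-9 s⁻¹
1/T₂ = 1.53604 × 10^-6 s⁻¹
|1/T₁ − 1/T₂| = 1.53474 × 10^-6 s⁻¹
T_syn = 1 / |1/T₁ − 1/T₂| = 651576 s ≈ 7.541 days

Final answer: T_syn = 7.541 days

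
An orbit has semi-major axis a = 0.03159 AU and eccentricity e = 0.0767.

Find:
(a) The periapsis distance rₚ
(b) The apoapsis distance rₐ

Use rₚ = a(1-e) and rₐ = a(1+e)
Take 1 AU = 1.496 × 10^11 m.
a = 0.03159 AU = 4.72586 × 10^9 m
e = 0.0767:  1 − e = 0.9233,  1 + e = 1.0767
(a) rₚ = a(1 − e) = 4.72586 × 10^9 m × 0.9233 = 4.36339 × 10^9 m ≈ 0.02917 AU
(b) rₐ = a(1 + e) = 4.72586 × 10^9 m × 1.0767 = 5.08834 × 10^9 m ≈ 0.03401 AU

Final answer:
(a) rₚ = 0.02917 AU
(b) rₐ = 0.03401 AU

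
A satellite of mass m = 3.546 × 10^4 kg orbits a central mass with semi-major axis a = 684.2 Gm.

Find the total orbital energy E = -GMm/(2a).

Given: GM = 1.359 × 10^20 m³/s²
a = 684.2 Gm = 6.842 × 10^11 m
GM = 1.359 × 10^20 m³/s²
2a = 1.3684 × 10^12 m
GMm = 1.359 × 10^20 × 35460 = 4.81901 × 10^24 m³·kg/s²
E = −GMm/(2a) = -3.52164 × 10^12 J ≈ -3.522 TJ

Final answer: -3.522 TJ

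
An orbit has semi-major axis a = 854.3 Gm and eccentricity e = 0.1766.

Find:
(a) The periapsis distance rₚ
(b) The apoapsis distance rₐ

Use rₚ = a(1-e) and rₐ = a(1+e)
a = 854.3 Gm = 8.543 × 10^11 m
e = 0.1766:  1 − e = 0.8234,  1 + e = 1.1766
(a) rₚ = a(1 − e) = 8.543 × 10^11 m × 0.8234 = 7.03431 × 10^11 m ≈ 703.4 Gm
(b) rₐ = a(1 + e) = 8.543 × 10^11 m × 1.1766 = 1.00517 × 10^12 m ≈ 1.005 Tm

Final answer:
(a) rₚ = 703.4 Gm
(b) rₐ = 1.005 Tm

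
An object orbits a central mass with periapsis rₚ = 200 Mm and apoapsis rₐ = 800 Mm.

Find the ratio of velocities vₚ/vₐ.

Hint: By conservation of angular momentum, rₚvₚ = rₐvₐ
rₚ = 200 Mm = 2 × 10^8 m
rₐ = 800 Mm = 8 × 10^8 m
rₚvₚ = rₐvₐ  ⇒  vₚ/vₐ = rₐ/rₚ
vₚ/vₐ = (8 × 10^8) / (2 × 10^8) = 4

Final answer: vₚ/vₐ = 4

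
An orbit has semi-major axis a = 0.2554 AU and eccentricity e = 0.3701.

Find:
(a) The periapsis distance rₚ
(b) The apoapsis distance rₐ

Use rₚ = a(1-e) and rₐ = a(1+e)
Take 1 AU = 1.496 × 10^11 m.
a = 0.2554 AU = 3.82078 × 10^10 m
e = 0.3701:  1 − e = 0.6299,  1 + e = 1.3701
(a) rₚ = a(1 − e) = 3.82078 × 10^10 m × 0.6299 = 2.40671 × 10^10 m ≈ 0.1609 AU
(b) rₐ = a(1 + e) = 3.82078 × 10^10 m × 1.3701 = 5.23486 × 10^10 m ≈ 0.3499 AU

Final answer:
(a) rₚ = 0.1609 AU
(b) rₐ = 0.3499 AU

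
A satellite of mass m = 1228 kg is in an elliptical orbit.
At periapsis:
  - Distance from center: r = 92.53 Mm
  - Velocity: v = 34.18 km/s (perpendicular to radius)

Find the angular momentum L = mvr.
r = 92.53 Mm = 9.253 × 10^7 m
v = 34.18 km/s = 34180 m/s
vr = 34180 × 9.253 × 10^7 = 3.16268 × 10^12 m²/s
L = m × vr = 1228 × 3.16268 × 10^12 = 3.88377 × 10^15 kg·m²/s ≈ 3.884 × 10^15 kg·m²/s

Final answer: L = 3.884 × 10^15 kg·m²/s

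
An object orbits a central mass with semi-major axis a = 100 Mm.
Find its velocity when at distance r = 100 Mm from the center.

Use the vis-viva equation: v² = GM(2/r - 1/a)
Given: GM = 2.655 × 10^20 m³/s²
a = 100 Mm = 1 × 10^8 m
r = 100 Mm = 1 × 10^8 m
GM = 2.655 × 10^20 m³/s²
2/r − 1/a = 2 × 10^-8 − 1 × 10^-8 = 1 × 10^-8 m⁻¹
v² = GM (2/r − 1/a) = 2.655 × 10^12 m²/s²
v = 1.62942 × 10^6 m/s ≈ 1629 km/s

Final answer: 1629 km/s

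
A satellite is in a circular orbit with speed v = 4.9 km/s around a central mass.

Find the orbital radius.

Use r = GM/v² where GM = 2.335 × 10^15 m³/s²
v = 4.9 km/s = 4900 m/s
GM = 2.335 × 10^15 m³/s²
v² = 2.401 × 10^7 m²/s²
r = GM/v² = (2.335 × 10^15) / (2.401 × 10^7) = 9.72511 × 10^7 m ≈ 97.25 Mm

Final answer: 97.25 Mm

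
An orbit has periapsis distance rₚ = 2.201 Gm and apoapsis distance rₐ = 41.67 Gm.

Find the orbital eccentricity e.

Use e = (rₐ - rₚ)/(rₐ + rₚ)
rₚ = 2.201 Gm = 2.201 × 10^9 m
rₐ = 41.67 Gm = 4.167 × 10^10 m
rₐ − rₚ = 3.9469 × 10^10 m
rₐ + rₚ = 4.3871 × 10^10 m
e = (rₐ − rₚ)/(rₐ + rₚ) = 0.89966

Final answer: e = 0.8997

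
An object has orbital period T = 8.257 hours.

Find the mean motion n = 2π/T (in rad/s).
T = 8.257 hours = 29725.2 s
n = 2π / 29725.2 s = 0.000211376 rad/s ≈ 0.0002114 rad/s

Final answer: n = 0.0002114 rad/s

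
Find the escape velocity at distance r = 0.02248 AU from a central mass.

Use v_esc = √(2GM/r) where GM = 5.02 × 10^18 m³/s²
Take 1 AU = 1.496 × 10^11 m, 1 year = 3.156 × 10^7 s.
r = 0.02248 AU = 3.36301 × 10^9 m
GM = 5.02 × 10^18 m³/s²
2GM/r = 2 × (5.02 × 10^18) / (3.36301 × 10^9) = 2.98542 × 10^9 m²/s²
v_esc = √(2GM/r) = 54639 m/s ≈ 11.53 AU/year

Final answer: 11.53 AU/year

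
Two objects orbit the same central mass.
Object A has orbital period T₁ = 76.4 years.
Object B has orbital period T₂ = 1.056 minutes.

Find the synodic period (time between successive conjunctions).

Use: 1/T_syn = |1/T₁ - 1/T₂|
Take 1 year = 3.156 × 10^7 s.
T₁ = 76.4 years = 2.41118 × 10^9 s
T₂ = 1.056 minutes = 63.36 s
1/T₁ = 4.14734 × 10^-10 s⁻¹
1/T₂ = 0.0157828 s⁻¹
|1/T₁ − 1/T₂| = 0.0157828 s⁻¹
T_syn = 1 / |1/T₁ − 1/T₂| = 63.36 s ≈ 1.056 minutes

Final answer: T_syn = 1.056 minutes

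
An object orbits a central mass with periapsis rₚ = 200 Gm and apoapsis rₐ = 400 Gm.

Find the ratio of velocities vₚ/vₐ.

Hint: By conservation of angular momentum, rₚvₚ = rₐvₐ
rₚ = 200 Gm = 2 × 10^11 m
rₐ = 400 Gm = 4 × 10^11 m
rₚvₚ = rₐvₐ  ⇒  vₚ/vₐ = rₐ/rₚ
vₚ/vₐ = (4 × 10^11) / (2 × 10^11) = 2

Final answer: vₚ/vₐ = 2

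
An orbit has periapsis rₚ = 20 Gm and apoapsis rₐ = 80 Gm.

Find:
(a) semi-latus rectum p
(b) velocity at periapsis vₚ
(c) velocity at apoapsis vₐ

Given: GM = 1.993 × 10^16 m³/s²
rₚ = 20 Gm = 2 × 10^10 m
rₐ = 80 Gm = 8 × 10^10 m
GM = 1.993 × 10^16 m³/s²
a = (rₚ + rₐ)/2 = 5 × 10^10 m
e = (rₐ − rₚ)/(rₐ + rₚ) = (6 × 10^10) / (1 × 10^11) = 0.6
(a) 1 − e² = 0.64;  p = a(1 − e²) = 5 × 10^10 × 0.64 = 3.2 × 10^10 m ≈ 32 Gm
(b) vₚ² = GM (2/rₚ − 1/a) = 1.993 × 10^16 × (1 × 10^-10 − 2 × 10^-11) = 1.5944 × 10^6 m²/s²;  vₚ = 1262.7 m/s ≈ 1.263 km/s
(c) vₐ² = GM (2/rₐ − 1/a) = 1.993 × 10^16 × (2.5 × 10^-11 − 2 × 10^-11) = 99650 m²/s²;  vₐ = 315.674 m/s ≈ 315.7 m/s

Final answer:
(a) semi-latus rectum p = 32 Gm
(b) velocity at periapsis vₚ = 1.263 km/s
(c) velocity at apoapsis vₐ = 315.7 m/s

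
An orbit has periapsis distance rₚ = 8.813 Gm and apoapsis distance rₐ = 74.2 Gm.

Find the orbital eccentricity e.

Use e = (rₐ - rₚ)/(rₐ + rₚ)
rₚ = 8.813 Gm = 8.813 × 10^9 m
rₐ = 74.2 Gm = 7.42 × 10^10 m
rₐ − rₚ = 6.5387 × 10^10 m
rₐ + rₚ = 8.3013 × 10^10 m
e = (rₐ − rₚ)/(rₐ + rₚ) = 0.787672

Final answer: e = 0.7877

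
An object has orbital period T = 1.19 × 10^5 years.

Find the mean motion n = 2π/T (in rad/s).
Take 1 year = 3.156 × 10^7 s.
T = 1.19 × 10^5 years = 3.75564 × 10^12 s
n = 2π / (3.75564 × 10^12 s) = 1.673 × 10^-12 rad/s ≈ 1.673 × 10^-12 rad/s

Final answer: n = 1.673 × 10^-12 rad/s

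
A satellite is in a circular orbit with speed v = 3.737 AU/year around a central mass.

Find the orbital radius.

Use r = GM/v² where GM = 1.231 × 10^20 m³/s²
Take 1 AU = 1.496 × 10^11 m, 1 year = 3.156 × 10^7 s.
v = 3.737 AU/year = 17714 m/s
GM = 1.231 × 10^20 m³/s²
v² = 3.13787 × 10^8 m²/s²
r = GM/v² = (1.231 × 10^20) / (3.13787 × 10^8) = 3.92304 × 10^11 m ≈ 2.622 AU

Final answer: 2.622 AU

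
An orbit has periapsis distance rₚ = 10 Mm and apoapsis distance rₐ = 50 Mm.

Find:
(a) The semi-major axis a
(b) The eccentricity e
rₚ = 10 Mm = 1 × 10^7 m
rₐ = 50 Mm = 5 × 10^7 m
(a) a = (rₚ + rₐ)/2 = 3 × 10^7 m ≈ 30 Mm
(b) e = (rₐ − rₚ)/(rₐ + rₚ) = (4 × 10^7) / (6 × 10^7) = 0.666667

Final answer:
(a) a = 30 Mm
(b) e = 0.6667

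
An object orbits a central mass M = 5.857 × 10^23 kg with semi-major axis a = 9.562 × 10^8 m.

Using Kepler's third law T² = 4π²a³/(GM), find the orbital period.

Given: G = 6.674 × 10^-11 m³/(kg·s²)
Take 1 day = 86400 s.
M = 5.857 × 10^23 kg
GM = G × M = 6.674 × 10^-11 × 5.857 × 10^23 = 3.90896 × 10^13 m³/s²
a = 9.562 × 10^8 m
a³ = 8.74271 × 10^26 m³
T = 2π √(a³/GM) = 2π √((8.74271 × 10^26) / (3.90896 × 10^13)) = 2π × 4.72925 × 10^6 s
T = 2.97148 × 10^7 s ≈ 343.9 days

Final answer: 343.9 days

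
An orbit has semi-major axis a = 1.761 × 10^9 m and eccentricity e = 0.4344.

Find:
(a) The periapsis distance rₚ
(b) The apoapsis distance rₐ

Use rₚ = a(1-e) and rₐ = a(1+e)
a = 1.761 × 10^9 m
e = 0.4344:  1 − e = 0.5656,  1 + e = 1.4344
(a) rₚ = a(1 − e) = 1.761 × 10^9 m × 0.5656 = 9.96022 × 10^8 m ≈ 9.96 × 10^8 m
(b) rₐ = a(1 + e) = 1.761 × 10^9 m × 1.4344 = 2.52598 × 10^9 m ≈ 2.526 × 10^9 m

Final answer:
(a) rₚ = 9.96 × 10^8 m
(b) rₐ = 2.526 × 10^9 m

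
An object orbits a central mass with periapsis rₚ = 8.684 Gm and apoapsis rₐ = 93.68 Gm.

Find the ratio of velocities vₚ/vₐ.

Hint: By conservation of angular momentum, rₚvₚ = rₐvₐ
rₚ = 8.684 Gm = 8.684 × 10^9 m
rₐ = 93.68 Gm = 9.368 × 10^10 m
rₚvₚ = rₐvₐ  ⇒  vₚ/vₐ = rₐ/rₚ
vₚ/vₐ = (9.368 × 10^10) / (8.684 × 10^9) = 10.7877

Final answer: vₚ/vₐ = 10.79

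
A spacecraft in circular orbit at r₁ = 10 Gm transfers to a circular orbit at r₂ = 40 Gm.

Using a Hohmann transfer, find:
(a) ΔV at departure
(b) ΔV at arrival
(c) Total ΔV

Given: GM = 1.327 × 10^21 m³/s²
r₁ = 10 Gm = 1 × 10^10 m
r₂ = 40 Gm = 4 × 10^10 m
GM = 1.327 × 10^21 m³/s²
Transfer ellipse: a_t = (r₁ + r₂)/2 = 2.5 × 10^10 m
Circular speed at r₁: v₁ = √(GM/r₁) = 364280 m/s
Transfer speed at r₁ (periapsis): v₁ₜ = √(GM(2/r₁ − 1/a_t)) = 460782 m/s
(a) ΔV₁ = v₁ₜ − v₁ = 96501.8 m/s ≈ 96.5 km/s
Circular speed at r₂: v₂ = √(GM/r₂) = 182140 m/s
Transfer speed at r₂ (apoapsis): v₂ₜ = √(GM(2/r₂ − 1/a_t)) = 115195 m/s
(b) ΔV₂ = v₂ − v₂ₜ = 66944.6 m/s ≈ 66.94 km/s
(c) ΔV_total = ΔV₁ + ΔV₂ = 163446 m/s ≈ 163.4 km/s

Final answer:
(a) ΔV₁ = 96.5 km/s
(b) ΔV₂ = 66.94 km/s
(c) ΔV_total = 163.4 km/s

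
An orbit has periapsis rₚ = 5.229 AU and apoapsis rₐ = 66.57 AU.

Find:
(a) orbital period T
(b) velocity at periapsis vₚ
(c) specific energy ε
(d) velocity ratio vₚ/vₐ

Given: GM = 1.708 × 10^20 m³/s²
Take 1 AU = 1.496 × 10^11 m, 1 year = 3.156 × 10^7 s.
rₚ = 5.229 AU = 7.82258 × 10^11 m
rₐ = 66.57 AU = 9.95887 × 10^12 m
GM = 1.708 × 10^20 m³/s²
a = (rₚ + rₐ)/2 = 5.37057 × 10^12 m
e = (rₐ − rₚ)/(rₐ + rₚ) = (9.17661 × 10^12) / (1.07411 × 10^13) = 0.854343
(a) a³ = 1.54903 × 10^38 m³;  T = 2π √(a³/GM) = 2π × 9.52327 × 10^8 s = 5.98365 × 10^9 s ≈ 189.6 years
(b) vₚ² = GM (2/rₚ − 1/a) = 1.708 × 10^20 × (2.5567 × 10^-12 − 1.862 × 10^-13) = 4.04881 × 10^8 m²/s²;  vₚ = 20121.7 m/s ≈ 4.245 AU/year
(c) 2a = 1.07411 × 10^13 m;  ε = −GM/(2a) = -1.59015 × 10^7 J/kg ≈ -15.9 MJ/kg
(d) vₚ/vₐ = rₐ/rₚ (angular momentum) = (9.95887 × 10^12) / (7.82258 × 10^11) = 12.7309 ≈ 12.73

Final answer:
(a) orbital period T = 189.6 years
(b) velocity at periapsis vₚ = 4.245 AU/year
(c) specific energy ε = -15.9 MJ/kg
(d) velocity ratio vₚ/vₐ = 12.73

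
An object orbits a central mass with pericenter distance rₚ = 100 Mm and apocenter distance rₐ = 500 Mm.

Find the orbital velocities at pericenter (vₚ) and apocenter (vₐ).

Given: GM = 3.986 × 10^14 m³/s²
rₚ = 100 Mm = 1 × 10^8 m
rₐ = 500 Mm = 5 × 10^8 m
GM = 3.986 × 10^14 m³/s²
a = (rₚ + rₐ)/2 = 3 × 10^8 m
Vis-viva: v² = GM (2/r − 1/a)
vₚ² = 3.986 × 10^14 × (2 × 10^-8 − 3.33333 × 10^-9) = 6.64333 × 10^6 m²/s²
vₚ = 2577.47 m/s ≈ 2.577 km/s
vₐ² = 3.986 × 10^14 × (4 × 10^-9 − 3.33333 × 10^-9) = 265733 m²/s²
vₐ = 515.493 m/s ≈ 515.5 m/s

Final answer: vₚ = 2.577 km/s, vₐ = 515.5 m/s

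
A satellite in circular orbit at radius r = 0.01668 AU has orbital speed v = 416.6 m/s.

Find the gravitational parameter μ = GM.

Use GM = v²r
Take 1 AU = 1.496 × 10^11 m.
r = 0.01668 AU = 2.49533 × 10^9 m
v = 416.6 m/s
v² = 173556 m²/s²
GM = v²r = 173556 × 2.49533 × 10^9 = 4.33078 × 10^14 m³/s²
GM ≈ 4.331 × 10^14 m³/s²

Final answer: GM = 4.331 × 10^14 m³/s²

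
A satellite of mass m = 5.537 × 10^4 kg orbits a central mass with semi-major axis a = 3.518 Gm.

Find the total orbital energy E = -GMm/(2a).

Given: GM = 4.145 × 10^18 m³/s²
a = 3.518 Gm = 3.518 × 10^9 m
GM = 4.145 × 10^18 m³/s²
2a = 7.036 × 10^9 m
GMm = 4.145 × 10^18 × 55370 = 2.29509 × 10^23 m³·kg/s²
E = −GMm/(2a) = -3.26192 × 10^13 J ≈ -32.62 TJ

Final answer: -32.62 TJ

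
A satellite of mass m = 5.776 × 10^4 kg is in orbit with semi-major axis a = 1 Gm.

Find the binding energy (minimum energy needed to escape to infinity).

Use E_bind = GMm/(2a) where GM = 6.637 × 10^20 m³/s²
a = 1 Gm = 1 × 10^9 m
GM = 6.637 × 10^20 m³/s²
m = 5.776 × 10^4 kg
GMm = 6.637 × 10^20 × 57760 = 3.83353 × 10^25 m³·kg/s²
2a = 2 × 10^9 m
E_bind = GMm/(2a) = 1.91677 × 10^16 J ≈ 19.17 PJ

Final answer: 19.17 PJ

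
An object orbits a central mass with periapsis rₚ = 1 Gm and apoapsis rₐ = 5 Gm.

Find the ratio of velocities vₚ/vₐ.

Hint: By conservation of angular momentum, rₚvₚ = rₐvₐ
rₚ = 1 Gm = 1 × 10^9 m
rₐ = 5 Gm = 5 × 10^9 m
rₚvₚ = rₐvₐ  ⇒  vₚ/vₐ = rₐ/rₚ
vₚ/vₐ = (5 × 10^9) / (1 × 10^9) = 5

Final answer: vₚ/vₐ = 5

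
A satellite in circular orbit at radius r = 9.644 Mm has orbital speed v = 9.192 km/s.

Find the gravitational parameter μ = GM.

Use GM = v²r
r = 9.644 Mm = 9.644 × 10^6 m
v = 9.192 km/s = 9192 m/s
v² = 8.44929 × 10^7 m²/s²
GM = v²r = 8.44929 × 10^7 × 9.644 × 10^6 = 8.14849 × 10^14 m³/s²
GM ≈ 8.148 × 10^14 m³/s²

Final answer: GM = 8.148 × 10^14 m³/s²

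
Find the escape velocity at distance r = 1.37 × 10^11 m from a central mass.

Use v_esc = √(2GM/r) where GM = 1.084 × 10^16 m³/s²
r = 1.37 × 10^11 m
GM = 1.084 × 10^16 m³/s²
2GM/r = 2 × (1.084 × 10^16) / (1.37 × 10^11) = 158248 m²/s²
v_esc = √(2GM/r) = 397.804 m/s ≈ 397.8 m/s

Final answer: 397.8 m/s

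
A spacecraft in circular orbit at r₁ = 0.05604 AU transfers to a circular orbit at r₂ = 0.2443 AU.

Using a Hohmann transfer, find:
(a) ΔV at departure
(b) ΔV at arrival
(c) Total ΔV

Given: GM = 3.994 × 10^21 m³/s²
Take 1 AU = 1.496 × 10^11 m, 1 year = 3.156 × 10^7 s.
r₁ = 0.05604 AU = 8.38358 × 10^9 m
r₂ = 0.2443 AU = 3.65473 × 10^10 m
GM = 3.994 × 10^21 m³/s²
Transfer ellipse: a_t = (r₁ + r₂)/2 = 2.24654 × 10^10 m
Circular speed at r₁: v₁ = √(GM/r₁) = 690223 m/s
Transfer speed at r₁ (periapsis): v₁ₜ = √(GM(2/r₁ − 1/a_t)) = 880358 m/s
(a) ΔV₁ = v₁ₜ − v₁ = 190135 m/s ≈ 40.11 AU/year
Circular speed at r₂: v₂ = √(GM/r₂) = 330580 m/s
Transfer speed at r₂ (apoapsis): v₂ₜ = √(GM(2/r₂ − 1/a_t)) = 201945 m/s
(b) ΔV₂ = v₂ − v₂ₜ = 128635 m/s ≈ 27.14 AU/year
(c) ΔV_total = ΔV₁ + ΔV₂ = 318770 m/s ≈ 67.25 AU/year

Final answer:
(a) ΔV₁ = 40.11 AU/year
(b) ΔV₂ = 27.14 AU/year
(c) ΔV_total = 67.25 AU/year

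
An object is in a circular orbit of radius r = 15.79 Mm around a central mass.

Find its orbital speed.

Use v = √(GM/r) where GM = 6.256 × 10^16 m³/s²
r = 15.79 Mm = 1.579 × 10^7 m
GM = 6.256 × 10^16 m³/s²
GM/r = (6.256 × 10^16) / (1.579 × 10^7) = 3.962 × 10^9 m²/s²
v = √(GM/r) = 62944.4 m/s ≈ 62.94 km/s

Final answer: 62.94 km/s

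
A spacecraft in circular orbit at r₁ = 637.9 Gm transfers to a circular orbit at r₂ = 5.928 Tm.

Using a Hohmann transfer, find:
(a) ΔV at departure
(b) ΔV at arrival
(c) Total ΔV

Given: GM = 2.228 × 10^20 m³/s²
r₁ = 637.9 Gm = 6.379 × 10^11 m
r₂ = 5.928 Tm = 5.928 × 10^12 m
GM = 2.228 × 10^20 m³/s²
Transfer ellipse: a_t = (r₁ + r₂)/2 = 3.28295 × 10^12 m
Circular speed at r₁: v₁ = √(GM/r₁) = 18688.8 m/s
Transfer speed at r₁ (periapsis): v₁ₜ = √(GM(2/r₁ − 1/a_t)) = 25113.3 m/s
(a) ΔV₁ = v₁ₜ − v₁ = 6424.47 m/s ≈ 6.424 km/s
Circular speed at r₂: v₂ = √(GM/r₂) = 6130.61 m/s
Transfer speed at r₂ (apoapsis): v₂ₜ = √(GM(2/r₂ − 1/a_t)) = 2702.39 m/s
(b) ΔV₂ = v₂ − v₂ₜ = 3428.22 m/s ≈ 3.428 km/s
(c) ΔV_total = ΔV₁ + ΔV₂ = 9852.69 m/s ≈ 9.853 km/s

Final answer:
(a) ΔV₁ = 6.424 km/s
(b) ΔV₂ = 3.428 km/s
(c) ΔV_total = 9.853 km/s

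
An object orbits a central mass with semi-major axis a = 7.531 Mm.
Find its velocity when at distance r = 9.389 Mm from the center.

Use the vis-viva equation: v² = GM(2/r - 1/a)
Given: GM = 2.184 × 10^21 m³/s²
a = 7.531 Mm = 7.531 × 10^6 m
r = 9.389 Mm = 9.389 × 10^6 m
GM = 2.184 × 10^21 m³/s²
2/r − 1/a = 2.13015 × 10^-7 − 1.32784 × 10^-7 = 8.02307 × 10^-8 m⁻¹
v² = GM (2/r − 1/a) = 1.75224 × 10^14 m²/s²
v = 1.32372 × 10^7 m/s ≈ 1.324 × 10^4 km/s

Final answer: 1.324 × 10^4 km/s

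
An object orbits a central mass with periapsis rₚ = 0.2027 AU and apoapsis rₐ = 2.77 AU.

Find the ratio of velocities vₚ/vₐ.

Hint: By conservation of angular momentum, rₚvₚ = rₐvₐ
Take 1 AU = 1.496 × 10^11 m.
rₚ = 0.2027 AU = 3.03239 × 10^10 m
rₐ = 2.77 AU = 4.14392 × 10^11 m
rₚvₚ = rₐvₐ  ⇒  vₚ/vₐ = rₐ/rₚ
vₚ/vₐ = (4.14392 × 10^11) / (3.03239 × 10^10) = 13.6655

Final answer: vₚ/vₐ = 13.67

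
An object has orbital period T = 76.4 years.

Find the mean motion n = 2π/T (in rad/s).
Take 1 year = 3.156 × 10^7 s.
T = 76.4 years = 2.41118 × 10^9 s
n = 2π / (2.41118 × 10^9 s) = 2.60585 × 10^-9 rad/s ≈ 2.606 × 10^-9 rad/s

Final answer: n = 2.606 × 10^-9 rad/s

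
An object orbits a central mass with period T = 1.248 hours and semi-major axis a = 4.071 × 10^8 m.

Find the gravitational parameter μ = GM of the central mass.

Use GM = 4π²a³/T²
T = 1.248 hours = 4492.8 s
a = 4.071 × 10^8 m
a³ = 6.74688 × 10^25 m³
T² = 2.01853 × 10^7 s²
GM = 4π² × (6.74688 × 10^25) / (2.01853 × 10^7) = 1.31956 × 10^20 m³/s²
GM ≈ 1.32 × 10^20 m³/s²

Final answer: GM = 1.32 × 10^20 m³/s²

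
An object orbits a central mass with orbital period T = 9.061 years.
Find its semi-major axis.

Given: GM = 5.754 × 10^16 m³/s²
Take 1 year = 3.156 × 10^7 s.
T = 9.061 years = 2.85965 × 10^8 s
GM = 5.754 × 10^16 m³/s²
Kepler's third law: a³ = GM T² / (4π²)
T² = 8.17761 × 10^16 s²
a³ = (5.754 × 10^16) × (8.17761 × 10^16) / (4π²) = 1.19189 × 10^32 m³
a = (a³)^(1/3) = 4.92129 × 10^10 m ≈ 4.921 × 10^10 m

Final answer: 4.921 × 10^10 m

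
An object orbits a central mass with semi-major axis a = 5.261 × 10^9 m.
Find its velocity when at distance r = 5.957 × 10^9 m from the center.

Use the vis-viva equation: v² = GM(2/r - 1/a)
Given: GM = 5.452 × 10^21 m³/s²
a = 5.261 × 10^9 m
r = 5.957 × 10^9 m
GM = 5.452 × 10^21 m³/s²
2/r − 1/a = 3.35739 × 10^-10 − 1.90078 × 10^-10 = 1.45662 × 10^-10 m⁻¹
v² = GM (2/r − 1/a) = 7.94147 × 10^11 m²/s²
v = 891149 m/s ≈ 891.1 km/s

Final answer: 891.1 km/s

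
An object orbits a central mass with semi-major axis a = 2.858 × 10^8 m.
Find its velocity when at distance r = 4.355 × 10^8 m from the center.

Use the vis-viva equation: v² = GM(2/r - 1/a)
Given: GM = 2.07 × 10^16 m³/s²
a = 2.858 × 10^8 m
r = 4.355 × 10^8 m
GM = 2.07 × 10^16 m³/s²
2/r − 1/a = 4.59242 × 10^-9 − 3.49895 × 10^-9 = 1.09347 × 10^-9 m⁻¹
v² = GM (2/r − 1/a) = 2.26349 × 10^7 m²/s²
v = 4757.61 m/s ≈ 4.758 km/s

Final answer: 4.758 km/s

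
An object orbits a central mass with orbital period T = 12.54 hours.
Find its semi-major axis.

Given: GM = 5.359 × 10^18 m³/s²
T = 12.54 hours = 45144 s
GM = 5.359 × 10^18 m³/s²
Kepler's third law: a³ = GM T² / (4π²)
T² = 2.03798 × 10^9 s²
a³ = (5.359 × 10^18) × (2.03798 × 10^9) / (4π²) = 2.76646 × 10^26 m³
a = (a³)^(1/3) = 6.5159 × 10^8 m ≈ 651.6 Mm

Final answer: 651.6 Mm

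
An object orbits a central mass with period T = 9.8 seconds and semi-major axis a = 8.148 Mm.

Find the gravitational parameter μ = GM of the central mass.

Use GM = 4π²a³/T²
T = 9.8 seconds
a = 8.148 Mm = 8.148 × 10^6 m
a³ = 5.40945 × 10^20 m³
T² = 96.04 s²
GM = 4π² × (5.40945 × 10^20) / 96.04 = 2.22362 × 10^20 m³/s²
GM ≈ 2.224 × 10^20 m³/s²

Final answer: GM = 2.224 × 10^20 m³/s²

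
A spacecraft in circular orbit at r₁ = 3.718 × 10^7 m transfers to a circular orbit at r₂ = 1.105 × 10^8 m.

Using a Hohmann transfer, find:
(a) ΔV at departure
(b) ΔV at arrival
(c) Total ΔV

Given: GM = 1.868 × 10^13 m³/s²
r₁ = 3.718 × 10^7 m
r₂ = 1.105 × 10^8 m
GM = 1.868 × 10^13 m³/s²
Transfer ellipse: a_t = (r₁ + r₂)/2 = 7.384 × 10^7 m
Circular speed at r₁: v₁ = √(GM/r₁) = 708.816 m/s
Transfer speed at r₁ (periapsis): v₁ₜ = √(GM(2/r₁ − 1/a_t)) = 867.1 m/s
(a) ΔV₁ = v₁ₜ − v₁ = 158.283 m/s ≈ 158.3 m/s
Circular speed at r₂: v₂ = √(GM/r₂) = 411.157 m/s
Transfer speed at r₂ (apoapsis): v₂ₜ = √(GM(2/r₂ − 1/a_t)) = 291.754 m/s
(b) ΔV₂ = v₂ − v₂ₜ = 119.403 m/s ≈ 119.4 m/s
(c) ΔV_total = ΔV₁ + ΔV₂ = 277.686 m/s ≈ 277.7 m/s

Final answer:
(a) ΔV₁ = 158.3 m/s
(b) ΔV₂ = 119.4 m/s
(c) ΔV_total = 277.7 m/s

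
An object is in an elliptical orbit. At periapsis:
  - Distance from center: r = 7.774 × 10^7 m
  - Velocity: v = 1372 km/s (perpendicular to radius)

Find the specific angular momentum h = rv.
r = 7.774 × 10^7 m
v = 1372 km/s = 1.372 × 10^6 m/s
h = rv = 7.774 × 10^7 × 1.372 × 10^6 = 1.06659 × 10^14 m²/s ≈ 1.067 × 10^14 m²/s

Final answer: h = 1.067 × 10^14 m²/s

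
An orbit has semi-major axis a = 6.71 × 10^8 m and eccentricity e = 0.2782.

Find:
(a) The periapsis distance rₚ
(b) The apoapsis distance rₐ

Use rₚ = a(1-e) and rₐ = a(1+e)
a = 6.71 × 10^8 m
e = 0.2782:  1 − e = 0.7218,  1 + e = 1.2782
(a) rₚ = a(1 − e) = 6.71 × 10^8 m × 0.7218 = 4.84328 × 10^8 m ≈ 4.843 × 10^8 m
(b) rₐ = a(1 + e) = 6.71 × 10^8 m × 1.2782 = 8.57672 × 10^8 m ≈ 8.577 × 10^8 m

Final answer:
(a) rₚ = 4.843 × 10^8 m
(b) rₐ = 8.577 × 10^8 m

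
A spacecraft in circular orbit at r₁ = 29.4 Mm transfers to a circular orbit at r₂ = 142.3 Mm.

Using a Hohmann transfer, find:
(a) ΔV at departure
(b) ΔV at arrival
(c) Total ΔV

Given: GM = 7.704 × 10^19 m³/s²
r₁ = 29.4 Mm = 2.94 × 10^7 m
r₂ = 142.3 Mm = 1.423 × 10^8 m
GM = 7.704 × 10^19 m³/s²
Transfer ellipse: a_t = (r₁ + r₂)/2 = 8.585 × 10^7 m
Circular speed at r₁: v₁ = √(GM/r₁) = 1.61877 × 10^6 m/s
Transfer speed at r₁ (periapsis): v₁ₜ = √(GM(2/r₁ − 1/a_t)) = 2.08409 × 10^6 m/s
(a) ΔV₁ = v₁ₜ − v₁ = 465324 m/s ≈ 465.3 km/s
Circular speed at r₂: v₂ = √(GM/r₂) = 735793 m/s
Transfer speed at r₂ (apoapsis): v₂ₜ = √(GM(2/r₂ − 1/a_t)) = 430585 m/s
(b) ΔV₂ = v₂ − v₂ₜ = 305208 m/s ≈ 305.2 km/s
(c) ΔV_total = ΔV₁ + ΔV₂ = 770532 m/s ≈ 770.5 km/s

Final answer:
(a) ΔV₁ = 465.3 km/s
(b) ΔV₂ = 305.2 km/s
(c) ΔV_total = 770.5 km/s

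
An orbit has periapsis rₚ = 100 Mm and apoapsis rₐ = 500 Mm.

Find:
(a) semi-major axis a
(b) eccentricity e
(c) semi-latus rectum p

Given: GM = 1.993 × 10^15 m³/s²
rₚ = 100 Mm = 1 × 10^8 m
rₐ = 500 Mm = 5 × 10^8 m
GM = 1.993 × 10^15 m³/s²
a = (rₚ + rₐ)/2 = 3 × 10^8 m
e = (rₐ − rₚ)/(rₐ + rₚ) = (4 × 10^8) / (6 × 10^8) = 0.666667
(a) a = 3 × 10^8 m ≈ 300 Mm
(b) e = 0.666667 ≈ 0.6667
(c) 1 − e² = 0.555556;  p = a(1 − e²) = 3 × 10^8 × 0.555556 = 1.66667 × 10^8 m ≈ 166.7 Mm

Final answer:
(a) semi-major axis a = 300 Mm
(b) eccentricity e = 0.6667
(c) semi-latus rectum p = 166.7 Mm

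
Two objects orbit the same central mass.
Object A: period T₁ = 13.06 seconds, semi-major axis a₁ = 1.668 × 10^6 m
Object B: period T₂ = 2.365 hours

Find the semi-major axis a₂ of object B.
T₁ = 13.06 seconds
T₂ = 2.365 hours = 8514 s
a₁ = 1.668 × 10^6 m
Kepler's third law: (T₂/T₁)² = (a₂/a₁)³  ⇒  a₂ = a₁ (T₂/T₁)^(2/3)
T₂/T₁ = 651.914
(T₂/T₁)^(2/3) = 75.1843
a₂ = 1.668 × 10^6 m × 75.1843 = 1.25407 × 10^8 m ≈ 1.254 × 10^8 m

Final answer: a₂ = 1.254 × 10^8 m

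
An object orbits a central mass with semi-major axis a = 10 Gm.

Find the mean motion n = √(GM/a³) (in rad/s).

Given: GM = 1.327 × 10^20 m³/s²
a = 10 Gm = 1 × 10^10 m
GM = 1.327 × 10^20 m³/s²
a³ = 1 × 10^30 m³
GM/a³ = (1.327 × 10^20) / (1 × 10^30) = 1.327 × 10^-10 s⁻²
n = √(GM/a³) = 1.15195 × 10^-5 rad/s ≈ 1.152 × 10^-5 rad/s

Final answer: n = 1.152 × 10^-5 rad/s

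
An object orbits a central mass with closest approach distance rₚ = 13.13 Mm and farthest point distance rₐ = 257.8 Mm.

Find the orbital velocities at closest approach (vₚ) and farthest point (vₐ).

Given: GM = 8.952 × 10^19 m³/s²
rₚ = 13.13 Mm = 1.313 × 10^7 m
rₐ = 257.8 Mm = 2.578 × 10^8 m
GM = 8.952 × 10^19 m³/s²
a = (rₚ + rₐ)/2 = 1.35465 × 10^8 m
Vis-viva: v² = GM (2/r − 1/a)
vₚ² = 8.952 × 10^19 × (1.52323 × 10^-7 − 7.38198 × 10^-9) = 1.29751 × 10^13 m²/s²
vₚ = 3.6021 × 10^6 m/s ≈ 3602 km/s
vₐ² = 8.952 × 10^19 × (7.75795 × 10^-9 − 7.38198 × 10^-9) = 3.3657 × 10^10 m²/s²
vₐ = 183458 m/s ≈ 183.5 km/s

Final answer: vₚ = 3602 km/s, vₐ = 183.5 km/s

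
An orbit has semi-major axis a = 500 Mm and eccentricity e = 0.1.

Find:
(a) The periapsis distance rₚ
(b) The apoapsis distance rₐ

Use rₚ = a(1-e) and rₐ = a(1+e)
a = 500 Mm = 5 × 10^8 m
e = 0.1:  1 − e = 0.9,  1 + e = 1.1
(a) rₚ = a(1 − e) = 5 × 10^8 m × 0.9 = 4.5 × 10^8 m ≈ 450 Mm
(b) rₐ = a(1 + e) = 5 × 10^8 m × 1.1 = 5.5 × 10^8 m ≈ 550 Mm

Final answer:
(a) rₚ = 450 Mm
(b) rₐ = 550 Mm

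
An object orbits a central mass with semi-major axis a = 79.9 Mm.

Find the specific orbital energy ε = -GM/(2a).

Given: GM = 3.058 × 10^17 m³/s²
a = 79.9 Mm = 7.99 × 10^7 m
GM = 3.058 × 10^17 m³/s²
2a = 1.598 × 10^8 m
ε = −GM/(2a) = -1.91364 × 10^9 J/kg ≈ -1.914 GJ/kg

Final answer: -1.914 GJ/kg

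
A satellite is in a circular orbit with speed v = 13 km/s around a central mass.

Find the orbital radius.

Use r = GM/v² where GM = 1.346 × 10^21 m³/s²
v = 13 km/s = 13000 m/s
GM = 1.346 × 10^21 m³/s²
v² = 1.69 × 10^8 m²/s²
r = GM/v² = (1.346 × 10^21) / (1.69 × 10^8) = 7.9645 × 10^12 m ≈ 7.964 Tm

Final answer: 7.964 Tm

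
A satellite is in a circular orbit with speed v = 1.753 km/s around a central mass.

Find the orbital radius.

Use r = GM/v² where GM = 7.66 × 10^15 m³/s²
v = 1.753 km/s = 1753 m/s
GM = 7.66 × 10^15 m³/s²
v² = 3.07301 × 10^6 m²/s²
r = GM/v² = (7.66 × 10^15) / (3.07301 × 10^6) = 2.49267 × 10^9 m ≈ 2.493 × 10^9 m

Final answer: 2.493 × 10^9 m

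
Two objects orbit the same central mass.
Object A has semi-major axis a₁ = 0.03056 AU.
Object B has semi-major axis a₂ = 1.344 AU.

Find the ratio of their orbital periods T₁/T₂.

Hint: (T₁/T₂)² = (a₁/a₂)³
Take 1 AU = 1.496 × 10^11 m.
a₁ = 0.03056 AU = 4.57178 × 10^9 m
a₂ = 1.344 AU = 2.01062 × 10^11 m
a₁/a₂ = 0.0227381
T₁/T₂ = (a₁/a₂)^(3/2) = (0.0227381)^1.5 = 0.00342871

Final answer: T₁/T₂ = 0.003429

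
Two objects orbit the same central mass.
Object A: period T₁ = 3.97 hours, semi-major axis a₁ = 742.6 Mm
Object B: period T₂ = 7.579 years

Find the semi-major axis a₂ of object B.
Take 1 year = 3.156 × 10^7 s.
T₁ = 3.97 hours = 14292 s
T₂ = 7.579 years = 2.39193 × 10^8 s
a₁ = 742.6 Mm = 7.426 × 10^8 m
Kepler's third law: (T₂/T₁)² = (a₂/a₁)³  ⇒  a₂ = a₁ (T₂/T₁)^(2/3)
T₂/T₁ = 16736.2
(T₂/T₁)^(2/3) = 654.29
a₂ = 7.426 × 10^8 m × 654.29 = 4.85876 × 10^11 m ≈ 485.9 Gm

Final answer: a₂ = 485.9 Gm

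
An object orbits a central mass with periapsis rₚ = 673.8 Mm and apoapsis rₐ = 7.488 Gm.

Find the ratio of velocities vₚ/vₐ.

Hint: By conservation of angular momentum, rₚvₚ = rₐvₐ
rₚ = 673.8 Mm = 6.738 × 10^8 m
rₐ = 7.488 Gm = 7.488 × 10^9 m
rₚvₚ = rₐvₐ  ⇒  vₚ/vₐ = rₐ/rₚ
vₚ/vₐ = (7.488 × 10^9) / (6.738 × 10^8) = 11.1131

Final answer: vₚ/vₐ = 11.11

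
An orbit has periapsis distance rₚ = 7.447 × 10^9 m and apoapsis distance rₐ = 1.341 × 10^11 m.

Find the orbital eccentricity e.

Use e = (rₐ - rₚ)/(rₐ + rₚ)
rₚ = 7.447 × 10^9 m
rₐ = 1.341 × 10^11 m
rₐ − rₚ = 1.26653 × 10^11 m
rₐ + rₚ = 1.41547 × 10^11 m
e = (rₐ − rₚ)/(rₐ + rₚ) = 0.894777

Final answer: e = 0.8948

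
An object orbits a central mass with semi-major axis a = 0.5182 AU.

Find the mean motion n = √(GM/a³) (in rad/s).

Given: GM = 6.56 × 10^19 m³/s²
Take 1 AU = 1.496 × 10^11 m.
a = 0.5182 AU = 7.75227 × 10^10 m
GM = 6.56 × 10^19 m³/s²
a³ = 4.65894 × 10^32 m³
GM/a³ = (6.56 × 10^19) / (4.65894 × 10^32) = 1.40805 × 10^-13 s⁻²
n = √(GM/a³) = 3.75239 × 10^-7 rad/s ≈ 3.752 × 10^-7 rad/s

Final answer: n = 3.752 × 10^-7 rad/s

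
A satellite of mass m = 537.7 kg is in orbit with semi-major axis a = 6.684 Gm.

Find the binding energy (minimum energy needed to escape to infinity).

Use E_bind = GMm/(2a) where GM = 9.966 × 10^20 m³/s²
a = 6.684 Gm = 6.684 × 10^9 m
GM = 9.966 × 10^20 m³/s²
m = 537.7 kg
GMm = 9.966 × 10^20 × 537.7 = 5.35872 × 10^23 m³·kg/s²
2a = 1.3368 × 10^10 m
E_bind = GMm/(2a) = 4.00862 × 10^13 J ≈ 40.09 TJ

Final answer: 40.09 TJ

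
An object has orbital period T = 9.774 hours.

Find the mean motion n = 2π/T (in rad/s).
T = 9.774 hours = 35186.4 s
n = 2π / 35186.4 s = 0.000178569 rad/s ≈ 0.0001786 rad/s

Final answer: n = 0.0001786 rad/s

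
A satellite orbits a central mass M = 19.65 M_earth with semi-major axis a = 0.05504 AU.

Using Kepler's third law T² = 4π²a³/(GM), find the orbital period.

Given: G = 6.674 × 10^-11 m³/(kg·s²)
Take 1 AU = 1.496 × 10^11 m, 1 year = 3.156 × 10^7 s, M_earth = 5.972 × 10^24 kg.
M = 19.65 M_earth = 1.1735 × 10^26 kg
GM = G × M = 6.674 × 10^-11 × 1.1735 × 10^26 = 7.83193 × 10^15 m³/s²
a = 0.05504 AU = 8.23398 × 10^9 m
a³ = 5.58252 × 10^29 m³
T = 2π √(a³/GM) = 2π √((5.58252 × 10^29) / (7.83193 × 10^15)) = 2π × 8.44269 × 10^6 s
T = 5.3047 × 10^7 s ≈ 1.681 years

Final answer: 1.681 years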